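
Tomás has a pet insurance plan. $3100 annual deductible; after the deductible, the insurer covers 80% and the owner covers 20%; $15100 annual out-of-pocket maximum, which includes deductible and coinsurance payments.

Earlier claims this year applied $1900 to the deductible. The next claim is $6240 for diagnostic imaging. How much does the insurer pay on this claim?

Remaining deductible: $3100 − $1900 = $1200.
The remaining $5040 (= $6240 − $1200) moves to coinsurance.
Owner's 20% share of $5040 is $1008.
That puts the owner's cost at $1200 + $1008 = $2208 before any cap.
Cumulative spending $1900 + $2208 = $4108 stays under the $15100 maximum.
Insurer pays the balance: $6240 − $2208 = $4032.

$4032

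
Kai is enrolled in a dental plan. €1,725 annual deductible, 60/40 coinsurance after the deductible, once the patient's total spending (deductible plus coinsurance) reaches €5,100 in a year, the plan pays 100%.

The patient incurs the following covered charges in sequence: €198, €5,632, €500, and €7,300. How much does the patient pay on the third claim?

Bill 1, €198: all of it applies to the deductible. Patient owes €198 (running OOP €198).
Bill 2, €5,632: deductible takes €1,527, €4,105 remains; coinsurance €4,105 × 40% = €1,642. Cost to patient: €3,169. OOP to date €3,367.
Bill 3, €500: 40% coinsurance on €500 = €200. Patient owes €200 (running OOP €3,567).

€200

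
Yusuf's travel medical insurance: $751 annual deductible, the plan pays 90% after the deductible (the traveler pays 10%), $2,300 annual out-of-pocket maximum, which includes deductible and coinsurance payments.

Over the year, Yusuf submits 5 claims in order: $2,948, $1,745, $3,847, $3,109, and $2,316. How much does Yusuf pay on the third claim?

$384.70

Bill 1, $2,948: $751 to deductible, leaving $2,197; coinsurance $2,197 × 10% = $219.70. Cost to traveler: $970.70. OOP to date $970.70.
Bill 2, $1,745: deductible met; 10% of $1,745 = $174.50. Traveler pays $174.50; OOP now $1,145.20.
Bill 3, $3,847: deductible already satisfied, so traveler's share is 10% × $3,847 = $384.70. Cost to traveler: $384.70. OOP to date $1,529.90.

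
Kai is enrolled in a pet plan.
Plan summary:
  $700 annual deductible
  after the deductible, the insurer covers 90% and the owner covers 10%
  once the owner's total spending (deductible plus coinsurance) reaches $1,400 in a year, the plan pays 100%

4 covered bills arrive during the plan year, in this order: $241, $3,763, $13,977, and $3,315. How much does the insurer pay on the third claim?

$13,607.40

Bill 1, $241: all of it applies to the deductible. Owner pays $241; OOP now $241. Insurer: $241 − $241 = $0.
Bill 2, $3,763: $459 to deductible, leaving $3,304; coinsurance $3,304 × 10% = $330.40. Owner pays $789.40; OOP now $1,030.40. Plan pays $3,763 − $789.40 = $2,973.60.
Bill 3, $13,977: deductible already satisfied, so owner's share is 10% × $13,977 = $1,397.70. Adding that to $1,030.40 gives $2,428.10, past the $1,400 cap; owner pays only $1,400 − $1,030.40 = $369.60. Insurer: $13,977 − $369.60 = $13,607.40.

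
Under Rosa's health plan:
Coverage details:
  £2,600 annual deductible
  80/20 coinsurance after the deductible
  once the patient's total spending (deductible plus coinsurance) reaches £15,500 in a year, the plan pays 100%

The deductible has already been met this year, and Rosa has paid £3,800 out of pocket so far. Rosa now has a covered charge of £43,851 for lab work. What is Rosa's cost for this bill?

With the deductible met, the entire £43,851 is subject to coinsurance.
Coinsurance: £43,851 × 20% = £8,770.20.
Cumulative spending £3,800 + £8,770.20 = £12,570.20 stays under the £15,500 maximum.

£8,770.20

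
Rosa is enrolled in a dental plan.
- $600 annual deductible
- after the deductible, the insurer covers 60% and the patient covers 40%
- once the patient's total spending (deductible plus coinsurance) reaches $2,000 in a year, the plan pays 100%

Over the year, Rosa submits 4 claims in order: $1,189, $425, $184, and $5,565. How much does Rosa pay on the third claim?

#1 ($1,189): deductible takes $600, $589 remains; coinsurance $589 × 40% = $235.60. Cost to patient: $835.60. OOP to date $835.60.
#2 ($425): deductible met; 40% of $425 = $170. Patient pays $170; OOP now $1,005.60.
#3 ($184): deductible already satisfied, so patient's share is 40% × $184 = $73.60. Cost to patient: $73.60. OOP to date $1,079.20.

$73.60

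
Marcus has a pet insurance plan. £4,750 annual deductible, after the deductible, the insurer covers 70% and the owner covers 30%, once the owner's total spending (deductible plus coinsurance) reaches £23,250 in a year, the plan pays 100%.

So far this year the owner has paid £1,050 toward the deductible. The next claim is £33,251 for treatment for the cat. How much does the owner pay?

£12,565.30

Deductible still to meet: £4,750 − £1,050 = £3,700.
After the £3,700 deductible portion, £33,251 − £3,700 = £29,551 is subject to coinsurance.
Owner's 30% share of £29,551 is £8,865.30.
Owner responsibility before any cap: £3,700 + £8,865.30 = £12,565.30.
Year-to-date out-of-pocket becomes £1,050 + £12,565.30 = £13,615.30, still under the £23,250 maximum, so no cap applies.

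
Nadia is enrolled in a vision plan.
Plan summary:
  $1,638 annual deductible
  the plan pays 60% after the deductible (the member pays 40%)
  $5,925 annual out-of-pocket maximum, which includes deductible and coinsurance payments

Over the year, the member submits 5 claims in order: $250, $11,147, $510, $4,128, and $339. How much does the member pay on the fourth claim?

$179.40

Bill 1, $250: entire amount goes to the deductible. Member pays $250; OOP now $250.
Bill 2, $11,147: $1,388 finishes the deductible; $9,759 goes to coinsurance; 40% of $9,759 = $3,903.60. Member owes $5,291.60 (running OOP $5,541.60).
Bill 3, $510: deductible already satisfied, so member's share is 40% × $510 = $204. Member pays $204; OOP now $5,745.60.
Bill 4, $4,128: deductible met; 40% of $4,128 = $1,651.20. That would push OOP to $7,396.80, over the $5,925 cap, so member pays $5,925 − $5,745.60 = $179.40.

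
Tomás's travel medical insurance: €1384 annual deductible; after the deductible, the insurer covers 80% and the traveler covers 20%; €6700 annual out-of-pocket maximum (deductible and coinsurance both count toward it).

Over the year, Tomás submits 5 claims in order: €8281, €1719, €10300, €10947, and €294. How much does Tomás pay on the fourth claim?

€1532.80

Bill 1, €8281: deductible takes €1384, €6897 remains; traveler's 20% is €1379.40. Traveler pays €2763.40; OOP now €2763.40.
Bill 2, €1719: deductible met; 20% of €1719 = €343.80. Traveler owes €343.80 (running OOP €3107.20).
Bill 3, €10300: deductible already satisfied, so traveler's share is 20% × €10300 = €2060. Cost to traveler: €2060. OOP to date €5167.20.
Bill 4, €10947: deductible already satisfied, so traveler's share is 20% × €10947 = €2189.40. OOP would hit €7356.60 > €6700, so the cap limits the traveler to €6700 − €5167.20 = €1532.80.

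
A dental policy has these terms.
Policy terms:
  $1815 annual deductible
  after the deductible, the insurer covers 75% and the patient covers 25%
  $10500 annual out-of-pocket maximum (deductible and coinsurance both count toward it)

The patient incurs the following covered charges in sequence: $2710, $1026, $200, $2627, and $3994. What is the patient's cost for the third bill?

$50

Bill 1, $2710: deductible takes $1815, $895 remains; coinsurance $895 × 25% = $223.75. Patient owes $2038.75 (running OOP $2038.75).
Bill 2, $1026: deductible already satisfied, so patient's share is 25% × $1026 = $256.50. Cost to patient: $256.50. OOP to date $2295.25.
Bill 3, $200: 25% coinsurance on $200 = $50. Patient owes $50 (running OOP $2345.25).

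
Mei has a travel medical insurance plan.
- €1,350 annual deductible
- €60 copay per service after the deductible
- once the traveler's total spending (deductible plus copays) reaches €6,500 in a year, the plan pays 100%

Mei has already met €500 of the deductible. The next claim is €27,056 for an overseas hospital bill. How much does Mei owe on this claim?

€910

Remaining deductible: €1,350 − €500 = €850.
That leaves €27,056 − €850 = €26,206 for the copay.
Copay on this service: €60.
So the traveler owes €850 + €60 = €910 before any cap.
Cumulative spending €500 + €910 = €1,410 stays under the €6,500 maximum.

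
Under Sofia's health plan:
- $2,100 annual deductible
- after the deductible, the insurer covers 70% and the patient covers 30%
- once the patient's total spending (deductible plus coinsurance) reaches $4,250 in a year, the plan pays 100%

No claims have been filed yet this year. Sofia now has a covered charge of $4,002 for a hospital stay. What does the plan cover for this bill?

$1,331.40

Deductible not yet touched, so the first $2,100 of the bill goes to the deductible.
That leaves $4,002 − $2,100 = $1,902 for coinsurance.
Coinsurance: $1,902 × 30% = $570.60.
So the patient owes $2,100 + $570.60 = $2,670.60 before any cap.
Total out-of-pocket so far would be $0 + $2,670.60 = $2,670.60, below the $4,250 cap — no reduction.
Insurer pays the balance: $4,002 − $2,670.60 = $1,331.40.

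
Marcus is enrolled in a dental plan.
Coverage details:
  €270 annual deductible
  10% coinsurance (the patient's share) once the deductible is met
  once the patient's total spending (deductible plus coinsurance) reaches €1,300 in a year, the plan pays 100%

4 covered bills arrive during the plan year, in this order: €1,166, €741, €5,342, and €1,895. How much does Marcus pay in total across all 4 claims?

Claim 1 (€1,166): €270 to deductible, leaving €896; coinsurance €896 × 10% = €89.60. Patient owes €359.60 (running OOP €359.60).
Claim 2 (€741): deductible already satisfied, so patient's share is 10% × €741 = €74.10. Patient owes €74.10 (running OOP €433.70).
Claim 3 (€5,342): deductible already satisfied, so patient's share is 10% × €5,342 = €534.20. Patient pays €534.20; OOP now €967.90.
Claim 4 (€1,895): deductible met; 10% of €1,895 = €189.50. Cost to patient: €189.50. OOP to date €1,157.40.
Total paid by the patient: €359.60 + €74.10 + €534.20 + €189.50 = €1,157.40.

€1,157.40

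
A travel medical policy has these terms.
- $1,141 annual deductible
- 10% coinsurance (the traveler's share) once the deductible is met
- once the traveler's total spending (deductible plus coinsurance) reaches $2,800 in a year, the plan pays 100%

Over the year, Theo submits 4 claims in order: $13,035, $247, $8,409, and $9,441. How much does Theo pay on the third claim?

Claim 1 — $13,035: $1,141 finishes the deductible; $11,894 goes to coinsurance; coinsurance $11,894 × 10% = $1,189.40. Traveler pays $2,330.40; OOP now $2,330.40.
Claim 2 — $247: deductible already satisfied, so traveler's share is 10% × $247 = $24.70. Traveler owes $24.70 (running OOP $2,355.10).
Claim 3 — $8,409: deductible already satisfied, so traveler's share is 10% × $8,409 = $840.90. That would push OOP to $3,196, over the $2,800 cap, so traveler pays $2,800 − $2,355.10 = $444.90.

$444.90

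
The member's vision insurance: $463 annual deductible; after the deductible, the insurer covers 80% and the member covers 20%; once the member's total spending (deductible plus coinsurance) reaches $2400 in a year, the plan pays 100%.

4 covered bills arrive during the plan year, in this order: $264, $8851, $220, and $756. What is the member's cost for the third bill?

$44

Claim 1 — $264: entire amount goes to the deductible. Member owes $264 (running OOP $264).
Claim 2 — $8851: deductible takes $199, $8652 remains; 20% of $8652 = $1730.40. Cost to member: $1929.40. OOP to date $2193.40.
Claim 3 — $220: deductible already satisfied, so member's share is 20% × $220 = $44. Member pays $44; OOP now $2237.40.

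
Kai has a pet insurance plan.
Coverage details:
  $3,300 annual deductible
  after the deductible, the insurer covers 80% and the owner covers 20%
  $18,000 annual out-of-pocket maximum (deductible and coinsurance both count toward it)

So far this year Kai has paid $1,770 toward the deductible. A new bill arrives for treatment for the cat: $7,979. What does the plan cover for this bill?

$5,159.20

Remaining deductible: $3,300 − $1,770 = $1,530.
The remaining $6,449 (= $7,979 − $1,530) moves to coinsurance.
Coinsurance: $6,449 × 20% = $1,289.80.
That puts the owner's cost at $1,530 + $1,289.80 = $2,819.80 before any cap.
Cumulative spending $1,770 + $2,819.80 = $4,589.80 stays under the $18,000 maximum.
The insurer covers the remainder: $7,979 − $2,819.80 = $5,159.20.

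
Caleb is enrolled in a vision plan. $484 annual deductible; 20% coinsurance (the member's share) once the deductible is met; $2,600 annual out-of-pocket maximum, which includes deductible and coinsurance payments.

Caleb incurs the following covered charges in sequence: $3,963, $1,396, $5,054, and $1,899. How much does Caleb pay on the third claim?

$1,010.80

Claim 1 ($3,963): $484 finishes the deductible; $3,479 goes to coinsurance; member's 20% is $695.80. Member owes $1,179.80 (running OOP $1,179.80).
Claim 2 ($1,396): deductible already satisfied, so member's share is 20% × $1,396 = $279.20. Cost to member: $279.20. OOP to date $1,459.
Claim 3 ($5,054): deductible met; 20% of $5,054 = $1,010.80. Cost to member: $1,010.80. OOP to date $2,469.80.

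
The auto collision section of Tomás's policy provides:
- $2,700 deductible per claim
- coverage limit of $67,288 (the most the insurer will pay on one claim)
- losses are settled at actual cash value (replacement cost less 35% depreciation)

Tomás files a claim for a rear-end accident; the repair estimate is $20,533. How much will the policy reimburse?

At 35% depreciation, ACV = $20,533 − $7,186.55 = $13,346.45.
Subtract the deductible: $13,346.45 − $2,700 = $10,646.45.
That's under the $67,288 cap, so the insurer reimburses the full $10,646.45.

$10,646.45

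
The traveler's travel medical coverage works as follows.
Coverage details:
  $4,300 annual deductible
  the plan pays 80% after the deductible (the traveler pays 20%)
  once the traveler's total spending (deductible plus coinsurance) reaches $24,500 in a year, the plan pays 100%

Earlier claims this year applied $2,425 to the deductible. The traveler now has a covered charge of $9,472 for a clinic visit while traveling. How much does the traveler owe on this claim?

$2,425 of the $4,300 deductible is already met, leaving $1,875.
The remaining $7,597 (= $9,472 − $1,875) moves to coinsurance.
20% of $7,597 = $1,519.40 falls to the traveler.
That puts the traveler's cost at $1,875 + $1,519.40 = $3,394.40 before any cap.
Total out-of-pocket so far would be $2,425 + $3,394.40 = $5,819.40, below the $24,500 cap — no reduction.

$3,394.40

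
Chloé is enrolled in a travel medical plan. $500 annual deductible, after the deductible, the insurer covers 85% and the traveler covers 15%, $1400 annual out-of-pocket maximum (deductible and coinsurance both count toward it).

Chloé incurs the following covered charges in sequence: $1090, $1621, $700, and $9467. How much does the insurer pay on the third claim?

$595

Bill 1, $1090: $500 finishes the deductible; $590 goes to coinsurance; 15% of $590 = $88.50. Traveler owes $588.50 (running OOP $588.50). Insurer: $1090 − $588.50 = $501.50.
Bill 2, $1621: deductible already satisfied, so traveler's share is 15% × $1621 = $243.15. Traveler owes $243.15 (running OOP $831.65). Insurer: $1621 − $243.15 = $1377.85.
Bill 3, $700: 15% coinsurance on $700 = $105. Cost to traveler: $105. OOP to date $936.65. Insurer: $700 − $105 = $595.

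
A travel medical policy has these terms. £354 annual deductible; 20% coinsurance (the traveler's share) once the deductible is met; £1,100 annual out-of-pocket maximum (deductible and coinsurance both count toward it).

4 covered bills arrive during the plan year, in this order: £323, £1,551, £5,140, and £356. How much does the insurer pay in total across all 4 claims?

Claim 1 — £323: all of it applies to the deductible. Traveler owes £323 (running OOP £323). Plan pays £323 − £323 = £0.
Claim 2 — £1,551: £31 to deductible, leaving £1,520; coinsurance £1,520 × 20% = £304. Cost to traveler: £335. OOP to date £658. Plan pays £1,551 − £335 = £1,216.
Claim 3 — £5,140: deductible already satisfied, so traveler's share is 20% × £5,140 = £1,028. Adding that to £658 gives £1,686, past the £1,100 cap; traveler pays only £1,100 − £658 = £442. Plan pays £5,140 − £442 = £4,698.
Claim 4 — £356: 20% coinsurance on £356 = £71.20. OOP would hit £1,171.20 > £1,100, so the cap limits the traveler to £1,100 − £1,100 = £0. Plan pays £356 − £0 = £356.
Insurer total = bills − traveler's total = £7,370 − £1,100 = £6,270.

£6,270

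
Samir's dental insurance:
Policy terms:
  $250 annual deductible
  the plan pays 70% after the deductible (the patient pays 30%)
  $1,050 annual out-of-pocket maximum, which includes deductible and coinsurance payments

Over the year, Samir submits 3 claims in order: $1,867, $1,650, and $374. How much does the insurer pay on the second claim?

Bill 1, $1,867: $250 finishes the deductible; $1,617 goes to coinsurance; coinsurance $1,617 × 30% = $485.10. Patient owes $735.10 (running OOP $735.10). Insurer: $1,867 − $735.10 = $1,131.90.
Bill 2, $1,650: deductible met; 30% of $1,650 = $495. That would push OOP to $1,230.10, over the $1,050 cap, so patient pays $1,050 − $735.10 = $314.90. Insurer: $1,650 − $314.90 = $1,335.10.

$1,335.10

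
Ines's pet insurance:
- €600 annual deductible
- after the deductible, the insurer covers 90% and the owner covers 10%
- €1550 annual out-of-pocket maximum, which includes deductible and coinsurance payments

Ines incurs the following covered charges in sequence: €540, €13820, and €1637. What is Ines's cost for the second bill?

€1010

#1 (€540): fully absorbed by the deductible. Owner owes €540 (running OOP €540).
#2 (€13820): €60 to deductible, leaving €13760; coinsurance €13760 × 10% = €1376. Deductible plus coinsurance: €60 + €1376 = €1436. OOP would hit €1976 > €1550, so the cap limits the owner to €1550 − €540 = €1010.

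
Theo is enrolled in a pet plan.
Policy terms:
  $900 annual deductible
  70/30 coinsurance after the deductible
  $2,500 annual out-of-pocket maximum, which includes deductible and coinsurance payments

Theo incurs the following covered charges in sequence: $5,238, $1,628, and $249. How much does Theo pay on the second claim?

Claim 1 — $5,238: $900 finishes the deductible; $4,338 goes to coinsurance; owner's 30% is $1,301.40. Owner owes $2,201.40 (running OOP $2,201.40).
Claim 2 — $1,628: deductible already satisfied, so owner's share is 30% × $1,628 = $488.40. Adding that to $2,201.40 gives $2,689.80, past the $2,500 cap; owner pays only $2,500 − $2,201.40 = $298.60.

$298.60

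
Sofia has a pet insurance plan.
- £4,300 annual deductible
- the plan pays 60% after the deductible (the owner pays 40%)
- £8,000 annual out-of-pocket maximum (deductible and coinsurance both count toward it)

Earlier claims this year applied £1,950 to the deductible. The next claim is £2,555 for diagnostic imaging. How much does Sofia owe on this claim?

Remaining deductible: £4,300 − £1,950 = £2,350.
The remaining £205 (= £2,555 − £2,350) moves to coinsurance.
Coinsurance: £205 × 40% = £82.
So the owner owes £2,350 + £82 = £2,432 before any cap.
Cumulative spending £1,950 + £2,432 = £4,382 stays under the £8,000 maximum.

£2,432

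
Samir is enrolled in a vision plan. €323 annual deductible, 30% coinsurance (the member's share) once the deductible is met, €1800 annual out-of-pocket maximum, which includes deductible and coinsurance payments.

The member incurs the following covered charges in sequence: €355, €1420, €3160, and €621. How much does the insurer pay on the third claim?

€2212

#1 (€355): €323 finishes the deductible; €32 goes to coinsurance; member's 30% is €9.60. Member owes €332.60 (running OOP €332.60). Insurer: €355 − €332.60 = €22.40.
#2 (€1420): deductible met; 30% of €1420 = €426. Member pays €426; OOP now €758.60. Plan pays €1420 − €426 = €994.
#3 (€3160): deductible met; 30% of €3160 = €948. Member pays €948; OOP now €1706.60. Insurer: €3160 − €948 = €2212.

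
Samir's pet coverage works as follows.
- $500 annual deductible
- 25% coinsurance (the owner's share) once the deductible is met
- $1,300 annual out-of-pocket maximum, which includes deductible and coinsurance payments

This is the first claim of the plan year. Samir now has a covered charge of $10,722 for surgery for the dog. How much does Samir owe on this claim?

Deductible not yet touched, so the first $500 of the bill goes to the deductible.
That leaves $10,722 − $500 = $10,222 for coinsurance.
Owner's 25% share of $10,222 is $2,555.50.
So the owner owes $500 + $2,555.50 = $3,055.50 before any cap.
Year-to-date out-of-pocket would reach $0 + $3,055.50 = $3,055.50, above the $1,300 maximum, so the owner pays only $1,300 − $0 = $1,300.

$1,300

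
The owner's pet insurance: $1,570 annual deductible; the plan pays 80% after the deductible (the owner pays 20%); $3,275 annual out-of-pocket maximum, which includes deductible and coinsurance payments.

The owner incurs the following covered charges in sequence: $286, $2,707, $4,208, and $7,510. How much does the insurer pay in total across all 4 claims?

Claim 1 — $286: fully absorbed by the deductible. Cost to owner: $286. OOP to date $286. Insurer: $286 − $286 = $0.
Claim 2 — $2,707: deductible takes $1,284, $1,423 remains; 20% of $1,423 = $284.60. Owner pays $1,568.60; OOP now $1,854.60. Insurer: $2,707 − $1,568.60 = $1,138.40.
Claim 3 — $4,208: deductible met; 20% of $4,208 = $841.60. Cost to owner: $841.60. OOP to date $2,696.20. Insurer: $4,208 − $841.60 = $3,366.40.
Claim 4 — $7,510: deductible met; 20% of $7,510 = $1,502. Adding that to $2,696.20 gives $4,198.20, past the $3,275 cap; owner pays only $3,275 − $2,696.20 = $578.80. Insurer: $7,510 − $578.80 = $6,931.20.
Insurer total = bills − owner's total = $14,711 − $3,275 = $11,436.

$11,436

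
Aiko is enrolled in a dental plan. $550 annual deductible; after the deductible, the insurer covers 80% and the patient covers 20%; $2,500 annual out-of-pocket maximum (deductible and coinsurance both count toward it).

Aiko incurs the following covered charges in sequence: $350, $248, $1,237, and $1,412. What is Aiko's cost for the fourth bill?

$282.40

#1 ($350): all of it applies to the deductible. Cost to patient: $350. OOP to date $350.
#2 ($248): $200 finishes the deductible; $48 goes to coinsurance; 20% of $48 = $9.60. Patient pays $209.60; OOP now $559.60.
#3 ($1,237): deductible already satisfied, so patient's share is 20% × $1,237 = $247.40. Cost to patient: $247.40. OOP to date $807.
#4 ($1,412): deductible already satisfied, so patient's share is 20% × $1,412 = $282.40. Patient owes $282.40 (running OOP $1,089.40).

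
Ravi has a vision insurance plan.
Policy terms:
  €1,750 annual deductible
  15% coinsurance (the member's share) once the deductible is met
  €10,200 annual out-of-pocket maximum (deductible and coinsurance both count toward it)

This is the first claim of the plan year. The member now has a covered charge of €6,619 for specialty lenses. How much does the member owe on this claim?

€2,480.35

Deductible not yet touched, so the first €1,750 of the bill goes to the deductible.
That leaves €6,619 − €1,750 = €4,869 for coinsurance.
Coinsurance: €4,869 × 15% = €730.35.
Member responsibility before any cap: €1,750 + €730.35 = €2,480.35.
Total out-of-pocket so far would be €0 + €2,480.35 = €2,480.35, below the €10,200 cap — no reduction.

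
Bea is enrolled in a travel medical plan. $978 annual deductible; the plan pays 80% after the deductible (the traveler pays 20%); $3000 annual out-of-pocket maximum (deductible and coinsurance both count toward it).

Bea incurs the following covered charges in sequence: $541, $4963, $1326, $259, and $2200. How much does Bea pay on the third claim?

$265.20

Bill 1, $541: all of it applies to the deductible. Cost to traveler: $541. OOP to date $541.
Bill 2, $4963: $437 to deductible, leaving $4526; traveler's 20% is $905.20. Traveler owes $1342.20 (running OOP $1883.20).
Bill 3, $1326: deductible already satisfied, so traveler's share is 20% × $1326 = $265.20. Traveler owes $265.20 (running OOP $2148.40).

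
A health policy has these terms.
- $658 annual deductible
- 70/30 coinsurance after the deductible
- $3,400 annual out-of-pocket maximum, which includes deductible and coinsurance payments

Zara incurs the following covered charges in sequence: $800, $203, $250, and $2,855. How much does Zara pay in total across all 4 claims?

$1,693

Claim 1 — $800: $658 finishes the deductible; $142 goes to coinsurance; coinsurance $142 × 30% = $42.60. Patient pays $700.60; OOP now $700.60.
Claim 2 — $203: deductible already satisfied, so patient's share is 30% × $203 = $60.90. Patient owes $60.90 (running OOP $761.50).
Claim 3 — $250: deductible already satisfied, so patient's share is 30% × $250 = $75. Patient owes $75 (running OOP $836.50).
Claim 4 — $2,855: deductible already satisfied, so patient's share is 30% × $2,855 = $856.50. Patient pays $856.50; OOP now $1,693.
Total paid by the patient: $700.60 + $60.90 + $75 + $856.50 = $1,693.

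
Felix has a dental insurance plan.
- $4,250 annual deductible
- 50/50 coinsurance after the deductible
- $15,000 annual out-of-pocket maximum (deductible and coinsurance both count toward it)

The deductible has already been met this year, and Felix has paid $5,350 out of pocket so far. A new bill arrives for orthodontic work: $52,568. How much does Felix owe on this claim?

$9,650

The deductible is already satisfied, so the full bill goes to coinsurance.
Patient's 50% share of $52,568 is $26,284.
Year-to-date out-of-pocket would reach $5,350 + $26,284 = $31,634, above the $15,000 maximum, so the patient pays only $15,000 − $5,350 = $9,650.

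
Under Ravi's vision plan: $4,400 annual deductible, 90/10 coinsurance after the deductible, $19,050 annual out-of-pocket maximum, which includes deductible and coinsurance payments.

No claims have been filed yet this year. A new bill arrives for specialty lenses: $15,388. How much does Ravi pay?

$5,498.80

Deductible not yet touched, so the first $4,400 of the bill goes to the deductible.
That leaves $15,388 − $4,400 = $10,988 for coinsurance.
Member's 10% share of $10,988 is $1,098.80.
So the member owes $4,400 + $1,098.80 = $5,498.80 before any cap.
Cumulative spending $0 + $5,498.80 = $5,498.80 stays under the $19,050 maximum.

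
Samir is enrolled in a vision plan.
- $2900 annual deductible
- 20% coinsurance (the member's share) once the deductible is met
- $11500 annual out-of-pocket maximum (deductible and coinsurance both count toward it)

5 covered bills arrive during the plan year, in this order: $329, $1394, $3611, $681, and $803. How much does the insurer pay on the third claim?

$1947.20

Claim 1 — $329: entire amount goes to the deductible. Member owes $329 (running OOP $329). Insurer: $329 − $329 = $0.
Claim 2 — $1394: entire amount goes to the deductible. Member owes $1394 (running OOP $1723). Plan pays $1394 − $1394 = $0.
Claim 3 — $3611: $1177 to deductible, leaving $2434; 20% of $2434 = $486.80. Member owes $1663.80 (running OOP $3386.80). Plan pays $3611 − $1663.80 = $1947.20.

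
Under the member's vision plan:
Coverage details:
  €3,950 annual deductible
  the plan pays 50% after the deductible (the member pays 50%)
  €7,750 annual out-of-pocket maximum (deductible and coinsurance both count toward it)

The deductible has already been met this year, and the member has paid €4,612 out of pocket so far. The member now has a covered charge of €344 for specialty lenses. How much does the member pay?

With the deductible met, the entire €344 is subject to coinsurance.
Member's 50% share of €344 is €172.
Total out-of-pocket so far would be €4,612 + €172 = €4,784, below the €7,750 cap — no reduction.

€172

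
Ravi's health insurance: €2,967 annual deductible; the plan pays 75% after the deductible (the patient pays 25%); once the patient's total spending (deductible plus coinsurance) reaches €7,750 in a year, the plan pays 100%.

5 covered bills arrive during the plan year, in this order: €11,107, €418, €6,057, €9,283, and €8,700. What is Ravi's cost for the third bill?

#1 (€11,107): deductible takes €2,967, €8,140 remains; coinsurance €8,140 × 25% = €2,035. Cost to patient: €5,002. OOP to date €5,002.
#2 (€418): deductible already satisfied, so patient's share is 25% × €418 = €104.50. Patient owes €104.50 (running OOP €5,106.50).
#3 (€6,057): deductible already satisfied, so patient's share is 25% × €6,057 = €1,514.25. Patient owes €1,514.25 (running OOP €6,620.75).

€1,514.25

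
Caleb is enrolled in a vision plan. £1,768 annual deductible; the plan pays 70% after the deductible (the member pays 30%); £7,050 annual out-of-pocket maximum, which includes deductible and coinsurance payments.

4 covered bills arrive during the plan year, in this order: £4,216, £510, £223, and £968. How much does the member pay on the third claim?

#1 (£4,216): deductible takes £1,768, £2,448 remains; 30% of £2,448 = £734.40. Member owes £2,502.40 (running OOP £2,502.40).
#2 (£510): 30% coinsurance on £510 = £153. Member owes £153 (running OOP £2,655.40).
#3 (£223): deductible met; 30% of £223 = £66.90. Cost to member: £66.90. OOP to date £2,722.30.

£66.90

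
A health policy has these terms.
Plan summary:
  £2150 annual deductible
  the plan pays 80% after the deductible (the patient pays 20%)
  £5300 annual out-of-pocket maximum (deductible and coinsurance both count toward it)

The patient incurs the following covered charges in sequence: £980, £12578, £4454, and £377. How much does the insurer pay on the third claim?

Claim 1 (£980): fully absorbed by the deductible. Patient owes £980 (running OOP £980). Plan pays £980 − £980 = £0.
Claim 2 (£12578): deductible takes £1170, £11408 remains; 20% of £11408 = £2281.60. Patient pays £3451.60; OOP now £4431.60. Plan pays £12578 − £3451.60 = £9126.40.
Claim 3 (£4454): 20% coinsurance on £4454 = £890.80. OOP would hit £5322.40 > £5300, so the cap limits the patient to £5300 − £4431.60 = £868.40. Plan pays £4454 − £868.40 = £3585.60.

£3585.60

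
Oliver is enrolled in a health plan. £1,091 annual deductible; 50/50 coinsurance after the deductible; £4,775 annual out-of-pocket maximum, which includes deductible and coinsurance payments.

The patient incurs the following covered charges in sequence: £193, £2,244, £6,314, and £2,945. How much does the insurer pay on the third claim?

£3,303

#1 (£193): all of it applies to the deductible. Patient owes £193 (running OOP £193). Insurer: £193 − £193 = £0.
#2 (£2,244): £898 to deductible, leaving £1,346; patient's 50% is £673. Patient pays £1,571; OOP now £1,764. Plan pays £2,244 − £1,571 = £673.
#3 (£6,314): deductible met; 50% of £6,314 = £3,157. OOP would hit £4,921 > £4,775, so the cap limits the patient to £4,775 − £1,764 = £3,011. Insurer: £6,314 − £3,011 = £3,303.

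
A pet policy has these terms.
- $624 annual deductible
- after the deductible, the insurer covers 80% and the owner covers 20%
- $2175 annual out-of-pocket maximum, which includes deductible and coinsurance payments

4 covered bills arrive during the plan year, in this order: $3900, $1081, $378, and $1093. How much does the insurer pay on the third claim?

$302.40

Bill 1, $3900: $624 to deductible, leaving $3276; owner's 20% is $655.20. Owner owes $1279.20 (running OOP $1279.20). Insurer: $3900 − $1279.20 = $2620.80.
Bill 2, $1081: deductible met; 20% of $1081 = $216.20. Owner owes $216.20 (running OOP $1495.40). Insurer: $1081 − $216.20 = $864.80.
Bill 3, $378: deductible already satisfied, so owner's share is 20% × $378 = $75.60. Cost to owner: $75.60. OOP to date $1571. Plan pays $378 − $75.60 = $302.40.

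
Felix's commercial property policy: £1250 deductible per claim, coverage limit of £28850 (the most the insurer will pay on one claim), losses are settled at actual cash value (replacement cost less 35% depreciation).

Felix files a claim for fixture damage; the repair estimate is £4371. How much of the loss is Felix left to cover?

£2779.85

At 35% depreciation, ACV = £4371 − £1529.85 = £2841.15.
Less the £1250 deductible: £2841.15 − £1250 = £1591.15.
That's under the £28850 cap, so the insurer reimburses the full £1591.15.
Out of pocket: £4371 − £1591.15 = £2779.85.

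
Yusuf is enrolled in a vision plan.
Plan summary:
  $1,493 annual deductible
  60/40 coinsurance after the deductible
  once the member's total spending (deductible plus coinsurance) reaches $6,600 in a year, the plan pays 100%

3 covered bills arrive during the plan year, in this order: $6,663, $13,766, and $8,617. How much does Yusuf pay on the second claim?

$3,039

Claim 1 ($6,663): deductible takes $1,493, $5,170 remains; coinsurance $5,170 × 40% = $2,068. Member pays $3,561; OOP now $3,561.
Claim 2 ($13,766): deductible met; 40% of $13,766 = $5,506.40. That would push OOP to $9,067.40, over the $6,600 cap, so member pays $6,600 − $3,561 = $3,039.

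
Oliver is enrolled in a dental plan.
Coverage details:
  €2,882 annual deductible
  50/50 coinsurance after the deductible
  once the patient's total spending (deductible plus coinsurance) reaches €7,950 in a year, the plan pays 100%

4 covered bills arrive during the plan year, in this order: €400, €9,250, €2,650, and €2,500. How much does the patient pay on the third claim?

Claim 1 (€400): fully absorbed by the deductible. Patient pays €400; OOP now €400.
Claim 2 (€9,250): deductible takes €2,482, €6,768 remains; coinsurance €6,768 × 50% = €3,384. Patient pays €5,866; OOP now €6,266.
Claim 3 (€2,650): deductible met; 50% of €2,650 = €1,325. Patient owes €1,325 (running OOP €7,591).

€1,325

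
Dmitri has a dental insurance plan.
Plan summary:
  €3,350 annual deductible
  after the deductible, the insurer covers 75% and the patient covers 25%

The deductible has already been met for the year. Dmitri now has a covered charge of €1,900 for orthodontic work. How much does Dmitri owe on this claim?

The deductible is already satisfied, so the full bill goes to coinsurance.
25% of €1,900 = €475 falls to the patient.

€475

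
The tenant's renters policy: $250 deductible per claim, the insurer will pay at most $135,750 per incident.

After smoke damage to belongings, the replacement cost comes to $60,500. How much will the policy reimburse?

$60,250

After the deductible, $60,500 − $250 = $60,250 remains.
That's under the $135,750 cap, so the insurer reimburses the full $60,250.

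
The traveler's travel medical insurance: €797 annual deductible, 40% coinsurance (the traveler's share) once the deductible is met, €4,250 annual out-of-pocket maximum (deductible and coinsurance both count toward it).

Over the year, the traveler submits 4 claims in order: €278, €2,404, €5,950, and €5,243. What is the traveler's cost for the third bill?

#1 (€278): all of it applies to the deductible. Traveler pays €278; OOP now €278.
#2 (€2,404): €519 finishes the deductible; €1,885 goes to coinsurance; 40% of €1,885 = €754. Cost to traveler: €1,273. OOP to date €1,551.
#3 (€5,950): 40% coinsurance on €5,950 = €2,380. Traveler pays €2,380; OOP now €3,931.

€2,380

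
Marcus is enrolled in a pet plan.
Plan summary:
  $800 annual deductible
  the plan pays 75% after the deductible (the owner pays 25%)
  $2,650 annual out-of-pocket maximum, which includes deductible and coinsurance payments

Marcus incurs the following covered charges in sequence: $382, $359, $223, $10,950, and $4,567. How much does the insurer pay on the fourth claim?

Bill 1, $382: fully absorbed by the deductible. Owner pays $382; OOP now $382. Plan pays $382 − $382 = $0.
Bill 2, $359: entire amount goes to the deductible. Owner pays $359; OOP now $741. Plan pays $359 − $359 = $0.
Bill 3, $223: $59 finishes the deductible; $164 goes to coinsurance; 25% of $164 = $41. Owner owes $100 (running OOP $841). Insurer: $223 − $100 = $123.
Bill 4, $10,950: deductible met; 25% of $10,950 = $2,737.50. That would push OOP to $3,578.50, over the $2,650 cap, so owner pays $2,650 − $841 = $1,809. Plan pays $10,950 − $1,809 = $9,141.

$9,141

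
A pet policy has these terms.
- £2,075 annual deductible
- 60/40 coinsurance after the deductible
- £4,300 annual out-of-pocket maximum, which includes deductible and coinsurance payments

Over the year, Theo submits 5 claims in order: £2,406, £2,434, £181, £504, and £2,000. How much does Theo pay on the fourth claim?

Claim 1 — £2,406: £2,075 finishes the deductible; £331 goes to coinsurance; owner's 40% is £132.40. Owner pays £2,207.40; OOP now £2,207.40.
Claim 2 — £2,434: deductible already satisfied, so owner's share is 40% × £2,434 = £973.60. Owner owes £973.60 (running OOP £3,181).
Claim 3 — £181: deductible already satisfied, so owner's share is 40% × £181 = £72.40. Cost to owner: £72.40. OOP to date £3,253.40.
Claim 4 — £504: deductible already satisfied, so owner's share is 40% × £504 = £201.60. Cost to owner: £201.60. OOP to date £3,455.

£201.60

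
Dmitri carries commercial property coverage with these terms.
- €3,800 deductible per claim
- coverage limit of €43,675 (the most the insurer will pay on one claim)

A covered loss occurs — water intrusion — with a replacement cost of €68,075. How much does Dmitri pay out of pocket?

After the deductible, €68,075 − €3,800 = €64,275 remains.
Since €64,275 > €43,675, the payout is capped at €43,675.
Out of pocket: €68,075 − €43,675 = €24,400.

€24,400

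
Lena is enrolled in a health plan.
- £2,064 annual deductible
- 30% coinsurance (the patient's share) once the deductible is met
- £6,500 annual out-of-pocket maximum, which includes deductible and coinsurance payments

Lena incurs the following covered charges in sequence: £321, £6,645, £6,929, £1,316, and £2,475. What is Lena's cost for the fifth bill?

Bill 1, £321: entire amount goes to the deductible. Patient owes £321 (running OOP £321).
Bill 2, £6,645: £1,743 finishes the deductible; £4,902 goes to coinsurance; 30% of £4,902 = £1,470.60. Patient pays £3,213.60; OOP now £3,534.60.
Bill 3, £6,929: 30% coinsurance on £6,929 = £2,078.70. Patient pays £2,078.70; OOP now £5,613.30.
Bill 4, £1,316: deductible met; 30% of £1,316 = £394.80. Patient owes £394.80 (running OOP £6,008.10).
Bill 5, £2,475: deductible met; 30% of £2,475 = £742.50. That would push OOP to £6,750.60, over the £6,500 cap, so patient pays £6,500 − £6,008.10 = £491.90.

£491.90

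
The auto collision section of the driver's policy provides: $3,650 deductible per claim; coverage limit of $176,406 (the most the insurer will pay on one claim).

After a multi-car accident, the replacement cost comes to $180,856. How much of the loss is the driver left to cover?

Less the $3,650 deductible: $180,856 − $3,650 = $177,206.
Since $177,206 > $176,406, the payout is capped at $176,406.
Out of pocket: $180,856 − $176,406 = $4,450.

$4,450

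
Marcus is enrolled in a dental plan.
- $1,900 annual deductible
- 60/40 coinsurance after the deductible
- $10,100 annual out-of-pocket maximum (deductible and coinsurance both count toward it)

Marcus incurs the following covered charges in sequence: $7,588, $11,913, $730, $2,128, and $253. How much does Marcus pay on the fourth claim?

#1 ($7,588): deductible takes $1,900, $5,688 remains; patient's 40% is $2,275.20. Patient owes $4,175.20 (running OOP $4,175.20).
#2 ($11,913): 40% coinsurance on $11,913 = $4,765.20. Patient owes $4,765.20 (running OOP $8,940.40).
#3 ($730): deductible met; 40% of $730 = $292. Patient pays $292; OOP now $9,232.40.
#4 ($2,128): deductible met; 40% of $2,128 = $851.20. Cost to patient: $851.20. OOP to date $10,083.60.

$851.20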